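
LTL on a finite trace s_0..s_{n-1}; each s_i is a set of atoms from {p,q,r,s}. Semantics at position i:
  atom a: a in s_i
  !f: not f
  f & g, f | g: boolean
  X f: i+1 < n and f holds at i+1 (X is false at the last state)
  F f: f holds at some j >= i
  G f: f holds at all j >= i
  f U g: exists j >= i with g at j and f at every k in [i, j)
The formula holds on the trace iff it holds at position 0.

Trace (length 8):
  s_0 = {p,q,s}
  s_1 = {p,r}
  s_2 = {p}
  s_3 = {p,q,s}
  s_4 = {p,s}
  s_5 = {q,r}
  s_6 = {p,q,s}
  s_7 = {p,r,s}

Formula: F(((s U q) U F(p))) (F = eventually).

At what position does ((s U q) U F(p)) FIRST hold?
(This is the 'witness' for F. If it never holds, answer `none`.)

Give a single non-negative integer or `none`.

s_0={p,q,s}: ((s U q) U F(p))=True (s U q)=True s=True q=True F(p)=True p=True
s_1={p,r}: ((s U q) U F(p))=True (s U q)=False s=False q=False F(p)=True p=True
s_2={p}: ((s U q) U F(p))=True (s U q)=False s=False q=False F(p)=True p=True
s_3={p,q,s}: ((s U q) U F(p))=True (s U q)=True s=True q=True F(p)=True p=True
s_4={p,s}: ((s U q) U F(p))=True (s U q)=True s=True q=False F(p)=True p=True
s_5={q,r}: ((s U q) U F(p))=True (s U q)=True s=False q=True F(p)=True p=False
s_6={p,q,s}: ((s U q) U F(p))=True (s U q)=True s=True q=True F(p)=True p=True
s_7={p,r,s}: ((s U q) U F(p))=True (s U q)=False s=True q=False F(p)=True p=True
F(((s U q) U F(p))) holds; first witness at position 0.

Answer: 0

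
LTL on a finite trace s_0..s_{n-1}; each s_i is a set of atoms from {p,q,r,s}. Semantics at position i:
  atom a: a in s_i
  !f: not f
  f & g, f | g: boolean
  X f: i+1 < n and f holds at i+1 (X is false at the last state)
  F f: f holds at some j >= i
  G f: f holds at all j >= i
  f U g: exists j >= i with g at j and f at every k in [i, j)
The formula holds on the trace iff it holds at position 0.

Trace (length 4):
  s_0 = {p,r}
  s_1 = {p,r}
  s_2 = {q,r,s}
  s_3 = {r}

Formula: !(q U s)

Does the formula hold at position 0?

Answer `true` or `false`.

Answer: true

Derivation:
s_0={p,r}: !(q U s)=True (q U s)=False q=False s=False
s_1={p,r}: !(q U s)=True (q U s)=False q=False s=False
s_2={q,r,s}: !(q U s)=False (q U s)=True q=True s=True
s_3={r}: !(q U s)=True (q U s)=False q=False s=False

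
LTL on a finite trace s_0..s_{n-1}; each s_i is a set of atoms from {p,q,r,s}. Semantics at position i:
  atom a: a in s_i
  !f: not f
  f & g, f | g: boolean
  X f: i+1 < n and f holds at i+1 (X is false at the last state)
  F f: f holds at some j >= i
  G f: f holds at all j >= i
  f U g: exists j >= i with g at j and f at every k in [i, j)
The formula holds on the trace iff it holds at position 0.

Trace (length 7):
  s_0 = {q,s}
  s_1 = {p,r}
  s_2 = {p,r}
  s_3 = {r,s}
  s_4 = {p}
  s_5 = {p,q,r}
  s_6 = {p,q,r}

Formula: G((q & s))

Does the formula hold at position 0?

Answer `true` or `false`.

Answer: false

Derivation:
s_0={q,s}: G((q & s))=False (q & s)=True q=True s=True
s_1={p,r}: G((q & s))=False (q & s)=False q=False s=False
s_2={p,r}: G((q & s))=False (q & s)=False q=False s=False
s_3={r,s}: G((q & s))=False (q & s)=False q=False s=True
s_4={p}: G((q & s))=False (q & s)=False q=False s=False
s_5={p,q,r}: G((q & s))=False (q & s)=False q=True s=False
s_6={p,q,r}: G((q & s))=False (q & s)=False q=True s=False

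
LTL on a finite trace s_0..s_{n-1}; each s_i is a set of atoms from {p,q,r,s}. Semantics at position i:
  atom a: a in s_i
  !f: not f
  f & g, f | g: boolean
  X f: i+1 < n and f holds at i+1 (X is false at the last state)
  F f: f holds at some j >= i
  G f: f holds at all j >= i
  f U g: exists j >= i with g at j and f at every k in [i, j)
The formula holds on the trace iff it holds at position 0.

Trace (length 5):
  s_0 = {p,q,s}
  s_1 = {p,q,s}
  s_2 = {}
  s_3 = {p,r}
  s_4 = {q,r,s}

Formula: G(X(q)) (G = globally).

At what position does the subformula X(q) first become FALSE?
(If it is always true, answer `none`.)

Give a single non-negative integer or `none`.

s_0={p,q,s}: X(q)=True q=True
s_1={p,q,s}: X(q)=False q=True
s_2={}: X(q)=False q=False
s_3={p,r}: X(q)=True q=False
s_4={q,r,s}: X(q)=False q=True
G(X(q)) holds globally = False
First violation at position 1.

Answer: 1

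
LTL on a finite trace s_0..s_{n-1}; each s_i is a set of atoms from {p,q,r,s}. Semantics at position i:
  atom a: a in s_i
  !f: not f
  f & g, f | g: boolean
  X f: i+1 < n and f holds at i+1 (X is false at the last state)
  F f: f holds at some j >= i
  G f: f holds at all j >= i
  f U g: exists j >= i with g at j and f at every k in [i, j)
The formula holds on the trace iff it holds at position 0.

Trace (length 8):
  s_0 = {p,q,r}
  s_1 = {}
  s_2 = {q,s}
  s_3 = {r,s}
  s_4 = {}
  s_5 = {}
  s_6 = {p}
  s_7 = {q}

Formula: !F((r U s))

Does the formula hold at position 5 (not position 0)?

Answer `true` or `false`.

Answer: true

Derivation:
s_0={p,q,r}: !F((r U s))=False F((r U s))=True (r U s)=False r=True s=False
s_1={}: !F((r U s))=False F((r U s))=True (r U s)=False r=False s=False
s_2={q,s}: !F((r U s))=False F((r U s))=True (r U s)=True r=False s=True
s_3={r,s}: !F((r U s))=False F((r U s))=True (r U s)=True r=True s=True
s_4={}: !F((r U s))=True F((r U s))=False (r U s)=False r=False s=False
s_5={}: !F((r U s))=True F((r U s))=False (r U s)=False r=False s=False
s_6={p}: !F((r U s))=True F((r U s))=False (r U s)=False r=False s=False
s_7={q}: !F((r U s))=True F((r U s))=False (r U s)=False r=False s=False
Evaluating at position 5: result = True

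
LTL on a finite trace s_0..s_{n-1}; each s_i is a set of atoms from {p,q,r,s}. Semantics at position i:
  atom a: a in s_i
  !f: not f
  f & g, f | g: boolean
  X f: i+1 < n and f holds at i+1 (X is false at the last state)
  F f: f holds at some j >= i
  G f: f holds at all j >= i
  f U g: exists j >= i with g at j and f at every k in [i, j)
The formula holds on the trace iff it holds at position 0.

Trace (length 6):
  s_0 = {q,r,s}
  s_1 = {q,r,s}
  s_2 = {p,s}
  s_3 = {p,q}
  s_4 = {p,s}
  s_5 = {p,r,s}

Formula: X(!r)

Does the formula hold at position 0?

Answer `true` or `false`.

Answer: false

Derivation:
s_0={q,r,s}: X(!r)=False !r=False r=True
s_1={q,r,s}: X(!r)=True !r=False r=True
s_2={p,s}: X(!r)=True !r=True r=False
s_3={p,q}: X(!r)=True !r=True r=False
s_4={p,s}: X(!r)=False !r=True r=False
s_5={p,r,s}: X(!r)=False !r=False r=True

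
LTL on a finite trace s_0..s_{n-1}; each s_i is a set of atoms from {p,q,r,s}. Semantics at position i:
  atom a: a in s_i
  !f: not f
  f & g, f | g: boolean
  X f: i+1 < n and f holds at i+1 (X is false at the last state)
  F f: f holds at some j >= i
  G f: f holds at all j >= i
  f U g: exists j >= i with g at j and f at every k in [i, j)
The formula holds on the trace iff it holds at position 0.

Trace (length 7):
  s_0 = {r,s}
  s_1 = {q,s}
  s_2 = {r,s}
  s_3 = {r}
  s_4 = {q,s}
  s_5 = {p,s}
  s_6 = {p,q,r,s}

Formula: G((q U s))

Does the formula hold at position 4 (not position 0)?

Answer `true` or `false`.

s_0={r,s}: G((q U s))=False (q U s)=True q=False s=True
s_1={q,s}: G((q U s))=False (q U s)=True q=True s=True
s_2={r,s}: G((q U s))=False (q U s)=True q=False s=True
s_3={r}: G((q U s))=False (q U s)=False q=False s=False
s_4={q,s}: G((q U s))=True (q U s)=True q=True s=True
s_5={p,s}: G((q U s))=True (q U s)=True q=False s=True
s_6={p,q,r,s}: G((q U s))=True (q U s)=True q=True s=True
Evaluating at position 4: result = True

Answer: true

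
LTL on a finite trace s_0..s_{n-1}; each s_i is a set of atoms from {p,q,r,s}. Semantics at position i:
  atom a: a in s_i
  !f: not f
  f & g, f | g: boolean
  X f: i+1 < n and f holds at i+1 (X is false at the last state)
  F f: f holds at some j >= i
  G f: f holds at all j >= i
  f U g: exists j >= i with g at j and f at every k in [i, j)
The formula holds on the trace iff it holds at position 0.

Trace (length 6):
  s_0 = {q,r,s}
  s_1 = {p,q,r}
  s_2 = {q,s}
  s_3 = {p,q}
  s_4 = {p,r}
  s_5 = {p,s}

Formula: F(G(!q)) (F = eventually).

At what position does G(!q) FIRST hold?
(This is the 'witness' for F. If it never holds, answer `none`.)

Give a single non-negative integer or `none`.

s_0={q,r,s}: G(!q)=False !q=False q=True
s_1={p,q,r}: G(!q)=False !q=False q=True
s_2={q,s}: G(!q)=False !q=False q=True
s_3={p,q}: G(!q)=False !q=False q=True
s_4={p,r}: G(!q)=True !q=True q=False
s_5={p,s}: G(!q)=True !q=True q=False
F(G(!q)) holds; first witness at position 4.

Answer: 4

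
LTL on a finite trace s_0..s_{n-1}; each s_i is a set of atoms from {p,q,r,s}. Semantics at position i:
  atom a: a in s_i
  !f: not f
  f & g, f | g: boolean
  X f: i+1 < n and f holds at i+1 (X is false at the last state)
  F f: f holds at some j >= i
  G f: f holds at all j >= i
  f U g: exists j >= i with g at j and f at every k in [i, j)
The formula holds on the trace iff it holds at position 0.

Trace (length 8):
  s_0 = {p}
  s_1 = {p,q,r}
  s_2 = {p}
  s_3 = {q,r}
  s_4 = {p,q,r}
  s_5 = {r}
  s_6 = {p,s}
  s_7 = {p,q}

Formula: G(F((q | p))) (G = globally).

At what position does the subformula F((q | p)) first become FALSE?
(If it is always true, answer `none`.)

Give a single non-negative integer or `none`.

s_0={p}: F((q | p))=True (q | p)=True q=False p=True
s_1={p,q,r}: F((q | p))=True (q | p)=True q=True p=True
s_2={p}: F((q | p))=True (q | p)=True q=False p=True
s_3={q,r}: F((q | p))=True (q | p)=True q=True p=False
s_4={p,q,r}: F((q | p))=True (q | p)=True q=True p=True
s_5={r}: F((q | p))=True (q | p)=False q=False p=False
s_6={p,s}: F((q | p))=True (q | p)=True q=False p=True
s_7={p,q}: F((q | p))=True (q | p)=True q=True p=True
G(F((q | p))) holds globally = True
No violation — formula holds at every position.

Answer: none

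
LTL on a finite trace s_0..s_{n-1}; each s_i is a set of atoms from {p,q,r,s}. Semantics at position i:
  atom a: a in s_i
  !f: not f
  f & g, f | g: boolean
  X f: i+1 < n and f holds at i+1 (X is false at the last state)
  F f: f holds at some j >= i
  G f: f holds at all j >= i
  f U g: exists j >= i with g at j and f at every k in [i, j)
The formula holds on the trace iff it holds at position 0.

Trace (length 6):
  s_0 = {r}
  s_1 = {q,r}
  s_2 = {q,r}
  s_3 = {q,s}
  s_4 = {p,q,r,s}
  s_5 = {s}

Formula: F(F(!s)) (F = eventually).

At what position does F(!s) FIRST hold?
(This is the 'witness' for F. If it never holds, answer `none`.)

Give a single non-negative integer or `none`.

Answer: 0

Derivation:
s_0={r}: F(!s)=True !s=True s=False
s_1={q,r}: F(!s)=True !s=True s=False
s_2={q,r}: F(!s)=True !s=True s=False
s_3={q,s}: F(!s)=False !s=False s=True
s_4={p,q,r,s}: F(!s)=False !s=False s=True
s_5={s}: F(!s)=False !s=False s=True
F(F(!s)) holds; first witness at position 0.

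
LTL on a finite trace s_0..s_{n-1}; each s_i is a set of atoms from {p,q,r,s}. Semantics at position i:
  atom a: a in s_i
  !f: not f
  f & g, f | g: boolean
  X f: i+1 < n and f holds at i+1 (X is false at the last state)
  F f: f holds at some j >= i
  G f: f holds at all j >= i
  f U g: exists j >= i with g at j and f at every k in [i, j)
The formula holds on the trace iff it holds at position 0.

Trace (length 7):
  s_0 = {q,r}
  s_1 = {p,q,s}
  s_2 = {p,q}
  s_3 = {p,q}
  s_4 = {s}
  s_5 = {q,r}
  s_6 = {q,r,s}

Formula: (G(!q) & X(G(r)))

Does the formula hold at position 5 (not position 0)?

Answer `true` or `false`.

Answer: false

Derivation:
s_0={q,r}: (G(!q) & X(G(r)))=False G(!q)=False !q=False q=True X(G(r))=False G(r)=False r=True
s_1={p,q,s}: (G(!q) & X(G(r)))=False G(!q)=False !q=False q=True X(G(r))=False G(r)=False r=False
s_2={p,q}: (G(!q) & X(G(r)))=False G(!q)=False !q=False q=True X(G(r))=False G(r)=False r=False
s_3={p,q}: (G(!q) & X(G(r)))=False G(!q)=False !q=False q=True X(G(r))=False G(r)=False r=False
s_4={s}: (G(!q) & X(G(r)))=False G(!q)=False !q=True q=False X(G(r))=True G(r)=False r=False
s_5={q,r}: (G(!q) & X(G(r)))=False G(!q)=False !q=False q=True X(G(r))=True G(r)=True r=True
s_6={q,r,s}: (G(!q) & X(G(r)))=False G(!q)=False !q=False q=True X(G(r))=False G(r)=True r=True
Evaluating at position 5: result = False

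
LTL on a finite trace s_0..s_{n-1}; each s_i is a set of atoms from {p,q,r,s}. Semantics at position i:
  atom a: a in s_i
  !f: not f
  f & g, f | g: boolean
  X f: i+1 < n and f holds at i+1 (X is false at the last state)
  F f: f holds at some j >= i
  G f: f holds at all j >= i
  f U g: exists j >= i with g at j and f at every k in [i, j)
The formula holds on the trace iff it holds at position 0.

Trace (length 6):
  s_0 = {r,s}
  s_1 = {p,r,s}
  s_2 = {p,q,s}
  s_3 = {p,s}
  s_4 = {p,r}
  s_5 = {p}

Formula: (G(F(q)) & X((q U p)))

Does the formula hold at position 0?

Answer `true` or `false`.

Answer: false

Derivation:
s_0={r,s}: (G(F(q)) & X((q U p)))=False G(F(q))=False F(q)=True q=False X((q U p))=True (q U p)=False p=False
s_1={p,r,s}: (G(F(q)) & X((q U p)))=False G(F(q))=False F(q)=True q=False X((q U p))=True (q U p)=True p=True
s_2={p,q,s}: (G(F(q)) & X((q U p)))=False G(F(q))=False F(q)=True q=True X((q U p))=True (q U p)=True p=True
s_3={p,s}: (G(F(q)) & X((q U p)))=False G(F(q))=False F(q)=False q=False X((q U p))=True (q U p)=True p=True
s_4={p,r}: (G(F(q)) & X((q U p)))=False G(F(q))=False F(q)=False q=False X((q U p))=True (q U p)=True p=True
s_5={p}: (G(F(q)) & X((q U p)))=False G(F(q))=False F(q)=False q=False X((q U p))=False (q U p)=True p=True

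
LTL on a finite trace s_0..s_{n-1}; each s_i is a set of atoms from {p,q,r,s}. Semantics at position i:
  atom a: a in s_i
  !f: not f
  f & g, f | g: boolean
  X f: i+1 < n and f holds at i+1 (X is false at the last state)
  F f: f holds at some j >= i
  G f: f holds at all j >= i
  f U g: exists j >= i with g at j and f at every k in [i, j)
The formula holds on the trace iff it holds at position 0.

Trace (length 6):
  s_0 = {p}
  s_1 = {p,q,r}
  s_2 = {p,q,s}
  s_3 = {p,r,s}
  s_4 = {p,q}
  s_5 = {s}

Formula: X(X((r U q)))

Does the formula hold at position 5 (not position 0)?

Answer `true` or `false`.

s_0={p}: X(X((r U q)))=True X((r U q))=True (r U q)=False r=False q=False
s_1={p,q,r}: X(X((r U q)))=True X((r U q))=True (r U q)=True r=True q=True
s_2={p,q,s}: X(X((r U q)))=True X((r U q))=True (r U q)=True r=False q=True
s_3={p,r,s}: X(X((r U q)))=False X((r U q))=True (r U q)=True r=True q=False
s_4={p,q}: X(X((r U q)))=False X((r U q))=False (r U q)=True r=False q=True
s_5={s}: X(X((r U q)))=False X((r U q))=False (r U q)=False r=False q=False
Evaluating at position 5: result = False

Answer: false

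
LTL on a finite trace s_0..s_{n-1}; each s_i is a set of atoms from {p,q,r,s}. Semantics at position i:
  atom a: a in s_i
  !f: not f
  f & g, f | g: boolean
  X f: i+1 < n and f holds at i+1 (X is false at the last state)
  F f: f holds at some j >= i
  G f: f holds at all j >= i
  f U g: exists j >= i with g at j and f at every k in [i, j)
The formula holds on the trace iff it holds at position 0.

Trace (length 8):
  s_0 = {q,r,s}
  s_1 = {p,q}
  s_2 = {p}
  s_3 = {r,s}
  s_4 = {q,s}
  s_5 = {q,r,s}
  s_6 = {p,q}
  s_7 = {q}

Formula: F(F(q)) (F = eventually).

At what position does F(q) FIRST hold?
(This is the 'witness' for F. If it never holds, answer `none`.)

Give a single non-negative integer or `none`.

Answer: 0

Derivation:
s_0={q,r,s}: F(q)=True q=True
s_1={p,q}: F(q)=True q=True
s_2={p}: F(q)=True q=False
s_3={r,s}: F(q)=True q=False
s_4={q,s}: F(q)=True q=True
s_5={q,r,s}: F(q)=True q=True
s_6={p,q}: F(q)=True q=True
s_7={q}: F(q)=True q=True
F(F(q)) holds; first witness at position 0.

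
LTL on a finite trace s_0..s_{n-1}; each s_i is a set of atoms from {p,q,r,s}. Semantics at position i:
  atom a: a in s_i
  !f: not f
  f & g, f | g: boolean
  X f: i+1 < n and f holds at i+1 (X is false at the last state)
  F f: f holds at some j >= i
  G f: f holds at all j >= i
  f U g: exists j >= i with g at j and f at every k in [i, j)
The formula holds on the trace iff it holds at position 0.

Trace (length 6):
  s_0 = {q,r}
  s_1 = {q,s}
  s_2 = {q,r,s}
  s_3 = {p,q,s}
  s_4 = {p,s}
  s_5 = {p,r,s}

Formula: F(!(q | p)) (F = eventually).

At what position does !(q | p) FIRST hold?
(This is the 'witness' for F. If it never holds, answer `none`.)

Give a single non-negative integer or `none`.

s_0={q,r}: !(q | p)=False (q | p)=True q=True p=False
s_1={q,s}: !(q | p)=False (q | p)=True q=True p=False
s_2={q,r,s}: !(q | p)=False (q | p)=True q=True p=False
s_3={p,q,s}: !(q | p)=False (q | p)=True q=True p=True
s_4={p,s}: !(q | p)=False (q | p)=True q=False p=True
s_5={p,r,s}: !(q | p)=False (q | p)=True q=False p=True
F(!(q | p)) does not hold (no witness exists).

Answer: none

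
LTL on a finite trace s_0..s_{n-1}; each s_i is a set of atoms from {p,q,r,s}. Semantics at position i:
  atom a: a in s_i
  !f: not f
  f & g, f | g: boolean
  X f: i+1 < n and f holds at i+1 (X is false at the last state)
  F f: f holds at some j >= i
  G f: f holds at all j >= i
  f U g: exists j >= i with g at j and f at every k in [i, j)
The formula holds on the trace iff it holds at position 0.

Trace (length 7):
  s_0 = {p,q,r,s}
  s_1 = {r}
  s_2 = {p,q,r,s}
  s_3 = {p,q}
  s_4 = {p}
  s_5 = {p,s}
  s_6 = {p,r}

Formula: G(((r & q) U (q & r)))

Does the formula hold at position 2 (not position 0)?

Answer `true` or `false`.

s_0={p,q,r,s}: G(((r & q) U (q & r)))=False ((r & q) U (q & r))=True (r & q)=True r=True q=True (q & r)=True
s_1={r}: G(((r & q) U (q & r)))=False ((r & q) U (q & r))=False (r & q)=False r=True q=False (q & r)=False
s_2={p,q,r,s}: G(((r & q) U (q & r)))=False ((r & q) U (q & r))=True (r & q)=True r=True q=True (q & r)=True
s_3={p,q}: G(((r & q) U (q & r)))=False ((r & q) U (q & r))=False (r & q)=False r=False q=True (q & r)=False
s_4={p}: G(((r & q) U (q & r)))=False ((r & q) U (q & r))=False (r & q)=False r=False q=False (q & r)=False
s_5={p,s}: G(((r & q) U (q & r)))=False ((r & q) U (q & r))=False (r & q)=False r=False q=False (q & r)=False
s_6={p,r}: G(((r & q) U (q & r)))=False ((r & q) U (q & r))=False (r & q)=False r=True q=False (q & r)=False
Evaluating at position 2: result = False

Answer: false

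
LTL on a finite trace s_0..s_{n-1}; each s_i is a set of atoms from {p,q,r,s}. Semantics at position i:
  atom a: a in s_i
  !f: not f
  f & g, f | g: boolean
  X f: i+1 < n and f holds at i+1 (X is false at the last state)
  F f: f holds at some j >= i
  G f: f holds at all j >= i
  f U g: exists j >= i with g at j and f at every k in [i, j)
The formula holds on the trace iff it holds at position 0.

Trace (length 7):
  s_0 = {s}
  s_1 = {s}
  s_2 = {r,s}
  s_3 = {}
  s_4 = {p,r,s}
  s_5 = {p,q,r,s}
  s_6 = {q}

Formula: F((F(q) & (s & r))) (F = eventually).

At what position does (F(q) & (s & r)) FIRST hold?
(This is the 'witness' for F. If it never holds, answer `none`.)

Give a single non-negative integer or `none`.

Answer: 2

Derivation:
s_0={s}: (F(q) & (s & r))=False F(q)=True q=False (s & r)=False s=True r=False
s_1={s}: (F(q) & (s & r))=False F(q)=True q=False (s & r)=False s=True r=False
s_2={r,s}: (F(q) & (s & r))=True F(q)=True q=False (s & r)=True s=True r=True
s_3={}: (F(q) & (s & r))=False F(q)=True q=False (s & r)=False s=False r=False
s_4={p,r,s}: (F(q) & (s & r))=True F(q)=True q=False (s & r)=True s=True r=True
s_5={p,q,r,s}: (F(q) & (s & r))=True F(q)=True q=True (s & r)=True s=True r=True
s_6={q}: (F(q) & (s & r))=False F(q)=True q=True (s & r)=False s=False r=False
F((F(q) & (s & r))) holds; first witness at position 2.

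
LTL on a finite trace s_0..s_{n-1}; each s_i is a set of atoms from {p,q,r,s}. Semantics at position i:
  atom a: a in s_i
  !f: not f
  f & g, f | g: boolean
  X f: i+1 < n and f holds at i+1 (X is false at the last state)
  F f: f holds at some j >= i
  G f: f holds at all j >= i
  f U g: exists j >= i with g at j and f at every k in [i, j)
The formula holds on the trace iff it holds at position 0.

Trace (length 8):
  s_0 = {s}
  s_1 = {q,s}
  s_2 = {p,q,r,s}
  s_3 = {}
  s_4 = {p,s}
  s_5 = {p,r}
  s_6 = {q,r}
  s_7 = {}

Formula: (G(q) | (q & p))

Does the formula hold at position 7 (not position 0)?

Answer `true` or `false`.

Answer: false

Derivation:
s_0={s}: (G(q) | (q & p))=False G(q)=False q=False (q & p)=False p=False
s_1={q,s}: (G(q) | (q & p))=False G(q)=False q=True (q & p)=False p=False
s_2={p,q,r,s}: (G(q) | (q & p))=True G(q)=False q=True (q & p)=True p=True
s_3={}: (G(q) | (q & p))=False G(q)=False q=False (q & p)=False p=False
s_4={p,s}: (G(q) | (q & p))=False G(q)=False q=False (q & p)=False p=True
s_5={p,r}: (G(q) | (q & p))=False G(q)=False q=False (q & p)=False p=True
s_6={q,r}: (G(q) | (q & p))=False G(q)=False q=True (q & p)=False p=False
s_7={}: (G(q) | (q & p))=False G(q)=False q=False (q & p)=False p=False
Evaluating at position 7: result = False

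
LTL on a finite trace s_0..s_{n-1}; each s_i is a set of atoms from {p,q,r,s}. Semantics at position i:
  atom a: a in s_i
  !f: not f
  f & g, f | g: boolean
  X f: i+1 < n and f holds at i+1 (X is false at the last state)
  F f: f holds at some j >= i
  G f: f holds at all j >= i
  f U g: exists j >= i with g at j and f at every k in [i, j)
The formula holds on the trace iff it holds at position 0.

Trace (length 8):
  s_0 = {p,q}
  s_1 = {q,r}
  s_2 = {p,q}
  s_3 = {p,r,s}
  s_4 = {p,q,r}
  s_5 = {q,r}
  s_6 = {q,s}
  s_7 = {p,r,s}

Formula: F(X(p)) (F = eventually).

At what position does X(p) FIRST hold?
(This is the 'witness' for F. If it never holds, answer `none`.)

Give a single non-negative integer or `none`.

Answer: 1

Derivation:
s_0={p,q}: X(p)=False p=True
s_1={q,r}: X(p)=True p=False
s_2={p,q}: X(p)=True p=True
s_3={p,r,s}: X(p)=True p=True
s_4={p,q,r}: X(p)=False p=True
s_5={q,r}: X(p)=False p=False
s_6={q,s}: X(p)=True p=False
s_7={p,r,s}: X(p)=False p=True
F(X(p)) holds; first witness at position 1.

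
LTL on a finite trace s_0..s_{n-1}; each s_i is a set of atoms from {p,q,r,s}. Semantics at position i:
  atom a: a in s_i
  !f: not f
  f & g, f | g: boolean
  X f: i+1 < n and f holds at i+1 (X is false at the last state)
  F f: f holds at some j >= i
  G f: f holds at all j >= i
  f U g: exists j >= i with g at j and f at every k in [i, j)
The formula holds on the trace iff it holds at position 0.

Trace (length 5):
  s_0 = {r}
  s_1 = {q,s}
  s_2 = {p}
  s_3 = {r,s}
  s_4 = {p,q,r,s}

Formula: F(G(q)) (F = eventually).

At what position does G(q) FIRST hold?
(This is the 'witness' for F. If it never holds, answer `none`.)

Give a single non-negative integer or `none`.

s_0={r}: G(q)=False q=False
s_1={q,s}: G(q)=False q=True
s_2={p}: G(q)=False q=False
s_3={r,s}: G(q)=False q=False
s_4={p,q,r,s}: G(q)=True q=True
F(G(q)) holds; first witness at position 4.

Answer: 4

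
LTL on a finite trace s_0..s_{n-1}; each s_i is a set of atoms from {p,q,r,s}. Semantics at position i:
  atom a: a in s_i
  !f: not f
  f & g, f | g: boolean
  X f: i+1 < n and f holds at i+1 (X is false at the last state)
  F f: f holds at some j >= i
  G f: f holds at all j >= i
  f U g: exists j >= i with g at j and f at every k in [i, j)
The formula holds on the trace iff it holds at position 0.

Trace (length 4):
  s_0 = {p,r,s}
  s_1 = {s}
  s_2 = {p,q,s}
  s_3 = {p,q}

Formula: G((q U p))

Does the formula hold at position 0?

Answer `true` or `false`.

s_0={p,r,s}: G((q U p))=False (q U p)=True q=False p=True
s_1={s}: G((q U p))=False (q U p)=False q=False p=False
s_2={p,q,s}: G((q U p))=True (q U p)=True q=True p=True
s_3={p,q}: G((q U p))=True (q U p)=True q=True p=True

Answer: false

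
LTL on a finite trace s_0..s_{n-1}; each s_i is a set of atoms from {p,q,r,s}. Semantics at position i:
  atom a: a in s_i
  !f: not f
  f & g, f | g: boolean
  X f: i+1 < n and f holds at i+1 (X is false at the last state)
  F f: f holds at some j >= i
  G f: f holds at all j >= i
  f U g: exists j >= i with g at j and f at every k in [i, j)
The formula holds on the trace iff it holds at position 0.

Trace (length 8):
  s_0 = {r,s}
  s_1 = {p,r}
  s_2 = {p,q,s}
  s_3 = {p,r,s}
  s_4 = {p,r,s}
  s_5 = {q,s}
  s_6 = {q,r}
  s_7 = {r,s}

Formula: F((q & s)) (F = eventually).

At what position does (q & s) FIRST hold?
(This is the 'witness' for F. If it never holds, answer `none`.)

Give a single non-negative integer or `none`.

Answer: 2

Derivation:
s_0={r,s}: (q & s)=False q=False s=True
s_1={p,r}: (q & s)=False q=False s=False
s_2={p,q,s}: (q & s)=True q=True s=True
s_3={p,r,s}: (q & s)=False q=False s=True
s_4={p,r,s}: (q & s)=False q=False s=True
s_5={q,s}: (q & s)=True q=True s=True
s_6={q,r}: (q & s)=False q=True s=False
s_7={r,s}: (q & s)=False q=False s=True
F((q & s)) holds; first witness at position 2.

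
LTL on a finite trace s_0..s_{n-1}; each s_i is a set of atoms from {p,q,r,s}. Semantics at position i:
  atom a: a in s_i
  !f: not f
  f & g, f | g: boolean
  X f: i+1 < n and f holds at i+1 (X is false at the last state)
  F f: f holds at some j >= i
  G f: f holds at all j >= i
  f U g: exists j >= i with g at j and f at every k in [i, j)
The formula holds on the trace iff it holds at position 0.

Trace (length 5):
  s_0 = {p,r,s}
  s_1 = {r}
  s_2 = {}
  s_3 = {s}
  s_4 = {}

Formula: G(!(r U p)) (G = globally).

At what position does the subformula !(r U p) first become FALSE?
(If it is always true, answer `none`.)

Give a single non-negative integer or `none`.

Answer: 0

Derivation:
s_0={p,r,s}: !(r U p)=False (r U p)=True r=True p=True
s_1={r}: !(r U p)=True (r U p)=False r=True p=False
s_2={}: !(r U p)=True (r U p)=False r=False p=False
s_3={s}: !(r U p)=True (r U p)=False r=False p=False
s_4={}: !(r U p)=True (r U p)=False r=False p=False
G(!(r U p)) holds globally = False
First violation at position 0.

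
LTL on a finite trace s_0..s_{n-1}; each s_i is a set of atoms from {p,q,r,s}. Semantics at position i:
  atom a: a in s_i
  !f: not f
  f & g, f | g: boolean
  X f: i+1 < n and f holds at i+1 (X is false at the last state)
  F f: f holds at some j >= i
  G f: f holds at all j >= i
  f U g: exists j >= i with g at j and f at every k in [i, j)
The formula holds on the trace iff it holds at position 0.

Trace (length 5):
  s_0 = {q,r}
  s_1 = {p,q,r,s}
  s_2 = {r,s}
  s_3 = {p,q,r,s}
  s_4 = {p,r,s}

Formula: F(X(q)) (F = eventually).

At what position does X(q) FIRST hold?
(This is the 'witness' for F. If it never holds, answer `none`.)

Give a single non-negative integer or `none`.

Answer: 0

Derivation:
s_0={q,r}: X(q)=True q=True
s_1={p,q,r,s}: X(q)=False q=True
s_2={r,s}: X(q)=True q=False
s_3={p,q,r,s}: X(q)=False q=True
s_4={p,r,s}: X(q)=False q=False
F(X(q)) holds; first witness at position 0.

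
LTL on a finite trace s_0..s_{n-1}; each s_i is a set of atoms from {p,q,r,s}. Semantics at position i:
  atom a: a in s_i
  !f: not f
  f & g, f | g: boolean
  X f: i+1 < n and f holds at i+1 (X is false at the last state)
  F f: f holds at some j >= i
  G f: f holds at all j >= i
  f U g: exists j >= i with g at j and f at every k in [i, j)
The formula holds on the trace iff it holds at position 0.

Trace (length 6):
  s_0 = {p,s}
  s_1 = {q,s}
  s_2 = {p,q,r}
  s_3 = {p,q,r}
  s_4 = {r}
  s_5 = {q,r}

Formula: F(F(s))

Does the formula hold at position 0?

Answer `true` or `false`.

Answer: true

Derivation:
s_0={p,s}: F(F(s))=True F(s)=True s=True
s_1={q,s}: F(F(s))=True F(s)=True s=True
s_2={p,q,r}: F(F(s))=False F(s)=False s=False
s_3={p,q,r}: F(F(s))=False F(s)=False s=False
s_4={r}: F(F(s))=False F(s)=False s=False
s_5={q,r}: F(F(s))=False F(s)=False s=False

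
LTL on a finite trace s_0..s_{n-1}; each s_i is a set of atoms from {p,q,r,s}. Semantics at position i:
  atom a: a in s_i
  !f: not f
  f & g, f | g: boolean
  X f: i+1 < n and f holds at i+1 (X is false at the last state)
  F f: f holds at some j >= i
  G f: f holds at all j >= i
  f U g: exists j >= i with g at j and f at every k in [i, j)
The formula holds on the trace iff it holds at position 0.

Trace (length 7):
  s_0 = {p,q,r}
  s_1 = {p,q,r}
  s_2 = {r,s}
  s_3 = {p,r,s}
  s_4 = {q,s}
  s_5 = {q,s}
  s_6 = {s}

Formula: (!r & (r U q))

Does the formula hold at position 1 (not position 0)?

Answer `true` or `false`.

Answer: false

Derivation:
s_0={p,q,r}: (!r & (r U q))=False !r=False r=True (r U q)=True q=True
s_1={p,q,r}: (!r & (r U q))=False !r=False r=True (r U q)=True q=True
s_2={r,s}: (!r & (r U q))=False !r=False r=True (r U q)=True q=False
s_3={p,r,s}: (!r & (r U q))=False !r=False r=True (r U q)=True q=False
s_4={q,s}: (!r & (r U q))=True !r=True r=False (r U q)=True q=True
s_5={q,s}: (!r & (r U q))=True !r=True r=False (r U q)=True q=True
s_6={s}: (!r & (r U q))=False !r=True r=False (r U q)=False q=False
Evaluating at position 1: result = False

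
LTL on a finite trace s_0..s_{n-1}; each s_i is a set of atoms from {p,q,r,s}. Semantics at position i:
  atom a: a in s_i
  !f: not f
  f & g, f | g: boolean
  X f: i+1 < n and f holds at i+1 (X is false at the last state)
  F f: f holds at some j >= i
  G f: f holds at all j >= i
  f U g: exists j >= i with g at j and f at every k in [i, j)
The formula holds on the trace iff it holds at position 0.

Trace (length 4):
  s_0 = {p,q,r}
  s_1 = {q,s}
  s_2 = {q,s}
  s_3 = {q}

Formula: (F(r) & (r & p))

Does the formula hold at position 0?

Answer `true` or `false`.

Answer: true

Derivation:
s_0={p,q,r}: (F(r) & (r & p))=True F(r)=True r=True (r & p)=True p=True
s_1={q,s}: (F(r) & (r & p))=False F(r)=False r=False (r & p)=False p=False
s_2={q,s}: (F(r) & (r & p))=False F(r)=False r=False (r & p)=False p=False
s_3={q}: (F(r) & (r & p))=False F(r)=False r=False (r & p)=False p=False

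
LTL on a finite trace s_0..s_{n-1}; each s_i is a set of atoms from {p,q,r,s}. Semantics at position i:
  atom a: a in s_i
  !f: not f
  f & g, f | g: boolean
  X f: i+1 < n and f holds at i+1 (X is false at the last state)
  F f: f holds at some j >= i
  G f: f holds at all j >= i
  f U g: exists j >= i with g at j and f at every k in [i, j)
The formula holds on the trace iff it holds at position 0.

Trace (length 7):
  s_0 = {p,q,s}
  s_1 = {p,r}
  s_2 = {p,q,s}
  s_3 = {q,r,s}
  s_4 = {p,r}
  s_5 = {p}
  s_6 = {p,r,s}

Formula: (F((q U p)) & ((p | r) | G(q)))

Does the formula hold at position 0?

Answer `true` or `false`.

s_0={p,q,s}: (F((q U p)) & ((p | r) | G(q)))=True F((q U p))=True (q U p)=True q=True p=True ((p | r) | G(q))=True (p | r)=True r=False G(q)=False
s_1={p,r}: (F((q U p)) & ((p | r) | G(q)))=True F((q U p))=True (q U p)=True q=False p=True ((p | r) | G(q))=True (p | r)=True r=True G(q)=False
s_2={p,q,s}: (F((q U p)) & ((p | r) | G(q)))=True F((q U p))=True (q U p)=True q=True p=True ((p | r) | G(q))=True (p | r)=True r=False G(q)=False
s_3={q,r,s}: (F((q U p)) & ((p | r) | G(q)))=True F((q U p))=True (q U p)=True q=True p=False ((p | r) | G(q))=True (p | r)=True r=True G(q)=False
s_4={p,r}: (F((q U p)) & ((p | r) | G(q)))=True F((q U p))=True (q U p)=True q=False p=True ((p | r) | G(q))=True (p | r)=True r=True G(q)=False
s_5={p}: (F((q U p)) & ((p | r) | G(q)))=True F((q U p))=True (q U p)=True q=False p=True ((p | r) | G(q))=True (p | r)=True r=False G(q)=False
s_6={p,r,s}: (F((q U p)) & ((p | r) | G(q)))=True F((q U p))=True (q U p)=True q=False p=True ((p | r) | G(q))=True (p | r)=True r=True G(q)=False

Answer: true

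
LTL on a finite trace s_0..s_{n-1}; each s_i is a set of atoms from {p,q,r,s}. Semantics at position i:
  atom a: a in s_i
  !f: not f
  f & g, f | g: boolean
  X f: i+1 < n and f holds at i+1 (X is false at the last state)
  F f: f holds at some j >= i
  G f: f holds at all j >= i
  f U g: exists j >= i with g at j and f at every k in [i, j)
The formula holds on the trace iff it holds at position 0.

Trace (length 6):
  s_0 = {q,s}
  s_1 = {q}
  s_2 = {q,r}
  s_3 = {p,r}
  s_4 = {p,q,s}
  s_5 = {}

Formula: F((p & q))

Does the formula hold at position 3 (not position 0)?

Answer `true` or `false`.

s_0={q,s}: F((p & q))=True (p & q)=False p=False q=True
s_1={q}: F((p & q))=True (p & q)=False p=False q=True
s_2={q,r}: F((p & q))=True (p & q)=False p=False q=True
s_3={p,r}: F((p & q))=True (p & q)=False p=True q=False
s_4={p,q,s}: F((p & q))=True (p & q)=True p=True q=True
s_5={}: F((p & q))=False (p & q)=False p=False q=False
Evaluating at position 3: result = True

Answer: true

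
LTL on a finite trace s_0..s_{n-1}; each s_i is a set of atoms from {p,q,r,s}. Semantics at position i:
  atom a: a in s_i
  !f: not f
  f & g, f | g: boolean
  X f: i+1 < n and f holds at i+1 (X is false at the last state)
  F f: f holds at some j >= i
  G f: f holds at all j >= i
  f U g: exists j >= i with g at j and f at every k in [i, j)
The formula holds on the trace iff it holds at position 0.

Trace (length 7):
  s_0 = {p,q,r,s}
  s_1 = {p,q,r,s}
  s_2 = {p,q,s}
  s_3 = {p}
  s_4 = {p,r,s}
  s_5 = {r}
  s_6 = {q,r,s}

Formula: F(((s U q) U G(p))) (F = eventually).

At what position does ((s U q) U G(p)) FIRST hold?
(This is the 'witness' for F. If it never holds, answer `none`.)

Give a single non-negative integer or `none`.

s_0={p,q,r,s}: ((s U q) U G(p))=False (s U q)=True s=True q=True G(p)=False p=True
s_1={p,q,r,s}: ((s U q) U G(p))=False (s U q)=True s=True q=True G(p)=False p=True
s_2={p,q,s}: ((s U q) U G(p))=False (s U q)=True s=True q=True G(p)=False p=True
s_3={p}: ((s U q) U G(p))=False (s U q)=False s=False q=False G(p)=False p=True
s_4={p,r,s}: ((s U q) U G(p))=False (s U q)=False s=True q=False G(p)=False p=True
s_5={r}: ((s U q) U G(p))=False (s U q)=False s=False q=False G(p)=False p=False
s_6={q,r,s}: ((s U q) U G(p))=False (s U q)=True s=True q=True G(p)=False p=False
F(((s U q) U G(p))) does not hold (no witness exists).

Answer: none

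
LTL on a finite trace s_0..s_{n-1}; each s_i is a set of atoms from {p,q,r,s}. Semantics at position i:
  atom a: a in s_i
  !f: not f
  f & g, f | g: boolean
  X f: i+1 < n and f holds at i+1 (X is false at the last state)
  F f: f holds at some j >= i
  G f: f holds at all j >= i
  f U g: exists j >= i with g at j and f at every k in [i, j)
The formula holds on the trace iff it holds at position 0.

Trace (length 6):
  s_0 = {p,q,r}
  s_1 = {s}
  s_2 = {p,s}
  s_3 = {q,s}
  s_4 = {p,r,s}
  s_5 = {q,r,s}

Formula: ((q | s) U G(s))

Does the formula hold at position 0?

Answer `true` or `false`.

s_0={p,q,r}: ((q | s) U G(s))=True (q | s)=True q=True s=False G(s)=False
s_1={s}: ((q | s) U G(s))=True (q | s)=True q=False s=True G(s)=True
s_2={p,s}: ((q | s) U G(s))=True (q | s)=True q=False s=True G(s)=True
s_3={q,s}: ((q | s) U G(s))=True (q | s)=True q=True s=True G(s)=True
s_4={p,r,s}: ((q | s) U G(s))=True (q | s)=True q=False s=True G(s)=True
s_5={q,r,s}: ((q | s) U G(s))=True (q | s)=True q=True s=True G(s)=True

Answer: true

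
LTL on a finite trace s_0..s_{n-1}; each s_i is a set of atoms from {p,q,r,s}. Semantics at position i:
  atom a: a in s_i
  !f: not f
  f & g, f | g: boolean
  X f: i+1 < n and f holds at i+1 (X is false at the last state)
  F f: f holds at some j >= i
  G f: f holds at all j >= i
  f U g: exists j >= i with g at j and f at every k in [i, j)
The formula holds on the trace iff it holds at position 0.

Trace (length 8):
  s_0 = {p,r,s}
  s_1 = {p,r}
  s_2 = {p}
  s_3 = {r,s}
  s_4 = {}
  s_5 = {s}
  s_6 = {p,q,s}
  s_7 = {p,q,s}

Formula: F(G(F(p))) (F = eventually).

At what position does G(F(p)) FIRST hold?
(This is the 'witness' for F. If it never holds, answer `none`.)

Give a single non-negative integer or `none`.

Answer: 0

Derivation:
s_0={p,r,s}: G(F(p))=True F(p)=True p=True
s_1={p,r}: G(F(p))=True F(p)=True p=True
s_2={p}: G(F(p))=True F(p)=True p=True
s_3={r,s}: G(F(p))=True F(p)=True p=False
s_4={}: G(F(p))=True F(p)=True p=False
s_5={s}: G(F(p))=True F(p)=True p=False
s_6={p,q,s}: G(F(p))=True F(p)=True p=True
s_7={p,q,s}: G(F(p))=True F(p)=True p=True
F(G(F(p))) holds; first witness at position 0.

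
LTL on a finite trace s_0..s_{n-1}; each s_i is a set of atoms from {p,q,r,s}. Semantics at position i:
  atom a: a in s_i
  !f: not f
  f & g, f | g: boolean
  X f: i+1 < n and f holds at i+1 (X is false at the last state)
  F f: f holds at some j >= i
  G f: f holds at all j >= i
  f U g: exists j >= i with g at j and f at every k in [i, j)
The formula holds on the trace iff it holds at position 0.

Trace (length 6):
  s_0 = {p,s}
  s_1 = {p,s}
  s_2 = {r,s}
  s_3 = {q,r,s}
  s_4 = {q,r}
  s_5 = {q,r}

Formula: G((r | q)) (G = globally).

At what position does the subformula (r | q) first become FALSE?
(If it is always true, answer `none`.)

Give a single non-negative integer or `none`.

Answer: 0

Derivation:
s_0={p,s}: (r | q)=False r=False q=False
s_1={p,s}: (r | q)=False r=False q=False
s_2={r,s}: (r | q)=True r=True q=False
s_3={q,r,s}: (r | q)=True r=True q=True
s_4={q,r}: (r | q)=True r=True q=True
s_5={q,r}: (r | q)=True r=True q=True
G((r | q)) holds globally = False
First violation at position 0.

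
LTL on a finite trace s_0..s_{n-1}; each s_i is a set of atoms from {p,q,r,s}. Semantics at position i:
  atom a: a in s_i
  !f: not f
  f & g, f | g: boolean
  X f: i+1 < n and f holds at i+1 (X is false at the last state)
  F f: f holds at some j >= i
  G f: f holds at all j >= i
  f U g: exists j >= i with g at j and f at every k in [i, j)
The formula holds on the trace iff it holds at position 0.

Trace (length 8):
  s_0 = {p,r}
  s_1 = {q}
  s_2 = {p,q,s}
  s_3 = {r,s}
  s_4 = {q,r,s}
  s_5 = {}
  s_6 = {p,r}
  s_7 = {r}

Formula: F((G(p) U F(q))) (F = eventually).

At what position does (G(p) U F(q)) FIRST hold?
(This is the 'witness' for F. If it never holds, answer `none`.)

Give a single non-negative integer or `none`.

Answer: 0

Derivation:
s_0={p,r}: (G(p) U F(q))=True G(p)=False p=True F(q)=True q=False
s_1={q}: (G(p) U F(q))=True G(p)=False p=False F(q)=True q=True
s_2={p,q,s}: (G(p) U F(q))=True G(p)=False p=True F(q)=True q=True
s_3={r,s}: (G(p) U F(q))=True G(p)=False p=False F(q)=True q=False
s_4={q,r,s}: (G(p) U F(q))=True G(p)=False p=False F(q)=True q=True
s_5={}: (G(p) U F(q))=False G(p)=False p=False F(q)=False q=False
s_6={p,r}: (G(p) U F(q))=False G(p)=False p=True F(q)=False q=False
s_7={r}: (G(p) U F(q))=False G(p)=False p=False F(q)=False q=False
F((G(p) U F(q))) holds; first witness at position 0.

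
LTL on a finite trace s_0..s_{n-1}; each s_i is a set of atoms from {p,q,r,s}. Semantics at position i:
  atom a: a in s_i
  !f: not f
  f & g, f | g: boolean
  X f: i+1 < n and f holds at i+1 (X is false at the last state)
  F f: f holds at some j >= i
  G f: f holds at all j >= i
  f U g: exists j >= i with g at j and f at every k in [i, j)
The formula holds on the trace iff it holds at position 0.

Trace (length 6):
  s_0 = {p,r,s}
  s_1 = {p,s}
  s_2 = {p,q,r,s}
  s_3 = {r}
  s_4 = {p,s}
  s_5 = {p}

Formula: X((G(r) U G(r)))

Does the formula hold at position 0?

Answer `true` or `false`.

s_0={p,r,s}: X((G(r) U G(r)))=False (G(r) U G(r))=False G(r)=False r=True
s_1={p,s}: X((G(r) U G(r)))=False (G(r) U G(r))=False G(r)=False r=False
s_2={p,q,r,s}: X((G(r) U G(r)))=False (G(r) U G(r))=False G(r)=False r=True
s_3={r}: X((G(r) U G(r)))=False (G(r) U G(r))=False G(r)=False r=True
s_4={p,s}: X((G(r) U G(r)))=False (G(r) U G(r))=False G(r)=False r=False
s_5={p}: X((G(r) U G(r)))=False (G(r) U G(r))=False G(r)=False r=False

Answer: false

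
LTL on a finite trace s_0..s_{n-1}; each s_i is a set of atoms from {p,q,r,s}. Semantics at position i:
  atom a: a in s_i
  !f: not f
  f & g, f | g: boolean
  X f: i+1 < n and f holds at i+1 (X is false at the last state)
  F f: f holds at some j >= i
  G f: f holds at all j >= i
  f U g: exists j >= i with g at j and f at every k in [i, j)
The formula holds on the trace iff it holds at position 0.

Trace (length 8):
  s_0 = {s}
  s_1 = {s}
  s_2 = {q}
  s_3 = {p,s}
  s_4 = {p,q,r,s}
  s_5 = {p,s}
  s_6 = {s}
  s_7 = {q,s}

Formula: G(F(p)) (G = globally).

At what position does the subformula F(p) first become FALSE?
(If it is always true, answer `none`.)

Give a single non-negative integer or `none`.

s_0={s}: F(p)=True p=False
s_1={s}: F(p)=True p=False
s_2={q}: F(p)=True p=False
s_3={p,s}: F(p)=True p=True
s_4={p,q,r,s}: F(p)=True p=True
s_5={p,s}: F(p)=True p=True
s_6={s}: F(p)=False p=False
s_7={q,s}: F(p)=False p=False
G(F(p)) holds globally = False
First violation at position 6.

Answer: 6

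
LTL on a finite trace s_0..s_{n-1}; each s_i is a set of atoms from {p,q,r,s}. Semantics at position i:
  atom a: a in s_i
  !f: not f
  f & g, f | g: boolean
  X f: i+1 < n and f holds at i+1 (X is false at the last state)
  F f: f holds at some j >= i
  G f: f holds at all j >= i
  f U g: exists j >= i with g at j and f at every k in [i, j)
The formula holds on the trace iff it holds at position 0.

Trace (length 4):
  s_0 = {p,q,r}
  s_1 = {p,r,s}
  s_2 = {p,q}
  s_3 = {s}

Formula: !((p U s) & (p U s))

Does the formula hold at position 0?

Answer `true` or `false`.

s_0={p,q,r}: !((p U s) & (p U s))=False ((p U s) & (p U s))=True (p U s)=True p=True s=False
s_1={p,r,s}: !((p U s) & (p U s))=False ((p U s) & (p U s))=True (p U s)=True p=True s=True
s_2={p,q}: !((p U s) & (p U s))=False ((p U s) & (p U s))=True (p U s)=True p=True s=False
s_3={s}: !((p U s) & (p U s))=False ((p U s) & (p U s))=True (p U s)=True p=False s=True

Answer: false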